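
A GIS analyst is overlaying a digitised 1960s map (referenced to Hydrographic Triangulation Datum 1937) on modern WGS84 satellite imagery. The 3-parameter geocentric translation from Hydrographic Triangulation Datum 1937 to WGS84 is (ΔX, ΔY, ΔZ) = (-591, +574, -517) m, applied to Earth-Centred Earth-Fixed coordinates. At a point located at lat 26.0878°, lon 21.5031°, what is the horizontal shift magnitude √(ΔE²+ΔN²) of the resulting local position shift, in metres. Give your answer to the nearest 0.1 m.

The local east axis at (φ, λ) is (−sin λ, cos λ, 0), so ΔE = −sin(21.5031°)·(-591) + cos(21.5031°)·574 = 750.68 m.
The local north axis is (−sin φ cos λ, −sin φ sin λ, cos φ), giving ΔN = 241.802 − 92.523 − 464.329 = -315.05 m.
Horizontal magnitude = √(ΔE² + ΔN²) = √(750.68² + (-315.05)²) = 814.11 m.

814.1 m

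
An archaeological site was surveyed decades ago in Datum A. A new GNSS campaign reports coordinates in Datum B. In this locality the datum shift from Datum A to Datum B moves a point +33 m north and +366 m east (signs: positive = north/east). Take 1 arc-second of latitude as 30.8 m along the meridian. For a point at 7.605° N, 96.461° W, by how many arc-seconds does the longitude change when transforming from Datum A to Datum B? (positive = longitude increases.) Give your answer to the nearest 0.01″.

Δλ = 11.99″

At latitude 7.605°, cos φ = 0.991204.
1″ of longitude at this latitude = 30.80 × cos φ = 30.5291 m, so Δλ = 366.0 / 30.5291 = 11.989″.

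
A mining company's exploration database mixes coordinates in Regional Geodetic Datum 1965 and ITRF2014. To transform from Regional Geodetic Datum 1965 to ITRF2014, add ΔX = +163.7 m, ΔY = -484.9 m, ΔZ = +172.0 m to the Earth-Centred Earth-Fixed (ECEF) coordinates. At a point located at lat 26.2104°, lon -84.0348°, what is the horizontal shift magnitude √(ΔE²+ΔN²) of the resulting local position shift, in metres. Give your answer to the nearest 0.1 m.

At φ = 26.2104°, λ = -84.0348°: sin φ = 0.441669, cos φ = 0.897178, sin λ = -0.994585, cos λ = 0.103924.
ΔE = −sin λ·ΔX + cos λ·ΔY = −(-0.994585)·(163.7) + (0.103924)·(-484.9) = 112.42 m.
ΔN = −sin φ cos λ·ΔX − sin φ sin λ·ΔY + cos φ·ΔZ = −(0.441669)(0.103924)(163.7) − (0.441669)(-0.994585)(-484.9) + (0.897178)(172.0) = -66.20 m.
Horizontal magnitude = √(ΔE² + ΔN²) = √(112.42² + (-66.20)²) = 130.47 m.

130.5 m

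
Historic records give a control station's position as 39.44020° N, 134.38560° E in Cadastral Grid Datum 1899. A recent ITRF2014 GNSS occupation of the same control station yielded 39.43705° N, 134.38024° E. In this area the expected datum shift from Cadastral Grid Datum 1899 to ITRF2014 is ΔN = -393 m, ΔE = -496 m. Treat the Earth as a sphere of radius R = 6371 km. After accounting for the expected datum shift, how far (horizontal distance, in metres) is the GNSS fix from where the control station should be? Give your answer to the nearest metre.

56 m

Observed coordinate differences: Δφ = -0.00315°, Δλ = -0.00536°.
Converting to metres (1° lat = 111195 m, cos φ = 0.772288): observed ΔN = -350.3 m, observed ΔE = -460.3 m.
Subtracting the expected shift leaves a residual of -350.3 − (-393) = 42.7 m north and -460.3 − (-496) = 35.7 m east.
Residual distance = √(42.7² + 35.7²) = 55.7 m.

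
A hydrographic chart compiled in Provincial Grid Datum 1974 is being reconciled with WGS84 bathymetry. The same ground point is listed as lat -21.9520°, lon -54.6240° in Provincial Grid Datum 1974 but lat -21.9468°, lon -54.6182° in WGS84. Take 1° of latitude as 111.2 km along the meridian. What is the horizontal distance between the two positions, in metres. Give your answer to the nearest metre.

Δφ = -21.9468° − -21.9520° = +0.0052°; Δλ = -54.6182° − -54.6240° = +0.0058°.
ΔN = Δφ × 111200 = 578.2 m; ΔE = Δλ × 111200 × cos(-21.9520°) = +0.0058 × 111200 × 0.927497 = 598.2 m.
Distance = √(ΔE² + ΔN²) = √(598.2² + 578.2²) = 832.0 m.

832 m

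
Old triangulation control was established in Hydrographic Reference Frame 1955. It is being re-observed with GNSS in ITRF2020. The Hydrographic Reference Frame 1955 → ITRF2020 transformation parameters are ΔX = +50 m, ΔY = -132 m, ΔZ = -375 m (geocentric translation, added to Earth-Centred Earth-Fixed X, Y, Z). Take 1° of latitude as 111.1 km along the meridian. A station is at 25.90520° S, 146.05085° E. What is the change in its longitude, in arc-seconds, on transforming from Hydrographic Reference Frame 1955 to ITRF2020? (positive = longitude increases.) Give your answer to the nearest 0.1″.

Δλ = 2.9″

sin φ = -0.436883, cos φ = 0.899518, sin λ = 0.558457, cos λ = -0.829534.
East component: ΔE = −sin λ·ΔX + cos λ·ΔY = −(0.558457)(50) + (-0.829534)(-132) = 81.58 m.
1° of latitude spans 111100 m; at latitude φ, 1° of longitude spans that × cos φ = 99936.5 m, so Δλ = 81.58 / 99936.5 × 3600 = 2.939″.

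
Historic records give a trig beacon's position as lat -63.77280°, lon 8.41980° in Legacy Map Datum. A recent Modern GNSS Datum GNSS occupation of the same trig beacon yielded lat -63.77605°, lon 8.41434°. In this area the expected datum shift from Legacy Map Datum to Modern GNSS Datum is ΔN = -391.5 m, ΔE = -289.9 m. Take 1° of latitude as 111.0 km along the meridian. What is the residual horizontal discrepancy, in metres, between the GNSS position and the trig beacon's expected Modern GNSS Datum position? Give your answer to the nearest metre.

Observed coordinate differences: Δφ = -0.00325°, Δλ = -0.00546°.
Converting to metres (1° lat = 111000 m, cos φ = 0.441932): observed ΔN = -360.8 m, observed ΔE = -267.8 m.
Subtracting the expected shift leaves a residual of -360.8 − (-391.5) = 30.7 m north and -267.8 − (-289.9) = 22.1 m east.
Residual distance = √(30.7² + 22.1²) = 37.8 m.

38 m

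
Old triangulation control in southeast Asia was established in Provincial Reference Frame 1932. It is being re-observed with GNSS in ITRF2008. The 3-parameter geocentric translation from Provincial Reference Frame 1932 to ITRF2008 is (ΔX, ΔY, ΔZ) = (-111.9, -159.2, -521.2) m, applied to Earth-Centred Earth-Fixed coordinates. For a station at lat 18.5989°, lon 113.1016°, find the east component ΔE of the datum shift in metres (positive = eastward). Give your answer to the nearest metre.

ΔE = 165 m

The local east axis at (φ, λ) is (−sin λ, cos λ, 0), so ΔE = −sin(113.1016°)·(-111.9) + cos(113.1016°)·(-159.2) = 165.39 m.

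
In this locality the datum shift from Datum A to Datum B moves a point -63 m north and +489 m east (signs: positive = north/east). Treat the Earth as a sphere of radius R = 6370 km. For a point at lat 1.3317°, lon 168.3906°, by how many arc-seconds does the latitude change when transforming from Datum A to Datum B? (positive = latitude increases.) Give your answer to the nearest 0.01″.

Δφ = -2.04″

On a sphere of radius R, 1 rad of latitude = R, so Δφ = ΔN / R = -63.0 / 6370000 = -9.8901e-06 rad = -2.040″.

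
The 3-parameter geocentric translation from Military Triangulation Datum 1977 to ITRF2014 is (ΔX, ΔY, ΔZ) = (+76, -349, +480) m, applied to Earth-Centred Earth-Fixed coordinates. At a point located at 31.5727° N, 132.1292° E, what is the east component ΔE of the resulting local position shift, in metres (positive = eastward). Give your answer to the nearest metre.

At φ = 31.5727°, λ = 132.1292°: sin φ = 0.523580, cos φ = 0.851977, sin λ = 0.741634, cos λ = -0.670805.
ΔE = −sin λ·ΔX + cos λ·ΔY = −(0.741634)·(76) + (-0.670805)·(-349) = 177.75 m.

ΔE = 178 m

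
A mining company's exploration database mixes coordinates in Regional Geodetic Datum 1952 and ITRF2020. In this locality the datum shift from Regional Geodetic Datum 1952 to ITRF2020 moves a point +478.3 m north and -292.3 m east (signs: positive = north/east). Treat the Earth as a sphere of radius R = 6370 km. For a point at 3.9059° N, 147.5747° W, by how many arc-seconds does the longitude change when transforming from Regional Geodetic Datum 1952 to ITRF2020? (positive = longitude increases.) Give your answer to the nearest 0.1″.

Δλ = -9.5″

At latitude 3.9059°, cos φ = 0.997677.
One radian of longitude at latitude φ spans R cos φ, so Δλ = ΔE / (R cos φ) = -292.3 / (6370000 × 0.997677) = -4.5994e-05 rad = -9.487″.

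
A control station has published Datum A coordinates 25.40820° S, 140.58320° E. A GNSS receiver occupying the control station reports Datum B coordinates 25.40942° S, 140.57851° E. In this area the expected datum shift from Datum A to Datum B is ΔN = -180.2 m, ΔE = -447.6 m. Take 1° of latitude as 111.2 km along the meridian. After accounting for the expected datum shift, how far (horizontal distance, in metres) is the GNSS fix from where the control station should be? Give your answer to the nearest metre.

50 m

Observed coordinate differences: Δφ = -0.00122°, Δλ = -0.00469°.
Converting to metres (1° lat = 111200 m, cos φ = 0.903274): observed ΔN = -135.7 m, observed ΔE = -471.1 m.
Subtracting the expected shift leaves a residual of -135.7 − (-180.2) = 44.5 m north and -471.1 − (-447.6) = -23.5 m east.
Residual distance = √(44.5² + (-23.5)²) = 50.3 m.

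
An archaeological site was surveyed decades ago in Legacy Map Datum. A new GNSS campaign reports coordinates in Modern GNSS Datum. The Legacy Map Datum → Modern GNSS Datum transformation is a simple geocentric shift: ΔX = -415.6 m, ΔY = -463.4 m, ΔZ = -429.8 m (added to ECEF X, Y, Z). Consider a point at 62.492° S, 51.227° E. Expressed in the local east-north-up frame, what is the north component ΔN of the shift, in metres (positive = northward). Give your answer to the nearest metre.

ΔN = -750 m

At φ = -62.492°, λ = 51.227°: sin φ = -0.886946, cos φ = 0.461872, sin λ = 0.779633, cos λ = 0.626236.
ΔN = −sin φ cos λ·ΔX − sin φ sin λ·ΔY + cos φ·ΔZ = −(-0.886946)(0.626236)(-415.6) − (-0.886946)(0.779633)(-463.4) + (0.461872)(-429.8) = -749.79 m.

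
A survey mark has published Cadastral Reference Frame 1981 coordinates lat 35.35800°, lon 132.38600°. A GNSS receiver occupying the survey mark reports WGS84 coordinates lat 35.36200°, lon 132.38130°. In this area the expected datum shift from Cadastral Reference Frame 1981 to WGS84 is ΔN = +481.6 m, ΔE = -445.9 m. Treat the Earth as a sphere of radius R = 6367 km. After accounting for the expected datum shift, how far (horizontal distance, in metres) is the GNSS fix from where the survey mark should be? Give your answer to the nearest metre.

42 m

Observed coordinate differences: Δφ = +0.00400°, Δλ = -0.00470°.
Converting to metres (1° lat = 111125 m, cos φ = 0.815552): observed ΔN = 444.5 m, observed ΔE = -426.0 m.
Subtracting the expected shift leaves a residual of 444.5 − (481.6) = -37.1 m north and -426.0 − (-445.9) = 19.9 m east.
Residual distance = √((-37.1)² + 19.9²) = 42.1 m.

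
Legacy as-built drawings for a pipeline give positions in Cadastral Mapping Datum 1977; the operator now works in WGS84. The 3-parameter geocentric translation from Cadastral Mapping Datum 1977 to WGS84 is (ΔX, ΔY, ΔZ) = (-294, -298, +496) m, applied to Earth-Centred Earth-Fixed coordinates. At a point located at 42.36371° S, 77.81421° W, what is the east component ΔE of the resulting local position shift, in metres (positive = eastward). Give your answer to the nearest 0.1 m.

ΔE = -350.3 m

At φ = -42.36371°, λ = -77.81421°: sin φ = -0.673835, cos φ = 0.738882, sin λ = -0.977468, cos λ = 0.211082.
ΔE = −sin λ·ΔX + cos λ·ΔY = −(-0.977468)·(-294) + (0.211082)·(-298) = -350.28 m.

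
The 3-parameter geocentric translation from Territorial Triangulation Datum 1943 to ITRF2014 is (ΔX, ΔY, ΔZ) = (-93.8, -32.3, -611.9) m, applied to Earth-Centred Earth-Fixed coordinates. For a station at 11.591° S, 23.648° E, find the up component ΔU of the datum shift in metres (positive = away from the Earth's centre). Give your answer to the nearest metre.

At φ = -11.591°, λ = 23.648°: sin φ = -0.200924, cos φ = 0.979607, sin λ = 0.401117, cos λ = 0.916027.
ΔU = cos φ cos λ·ΔX + cos φ sin λ·ΔY + sin φ·ΔZ = (0.979607)(0.916027)(-93.8) + (0.979607)(0.401117)(-32.3) + (-0.200924)(-611.9) = 26.08 m.

ΔU = 26 m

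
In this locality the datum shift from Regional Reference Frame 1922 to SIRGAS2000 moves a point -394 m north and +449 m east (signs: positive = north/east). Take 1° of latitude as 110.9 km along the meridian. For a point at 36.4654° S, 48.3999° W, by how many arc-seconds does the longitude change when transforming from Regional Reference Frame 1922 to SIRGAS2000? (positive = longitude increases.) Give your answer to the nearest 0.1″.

At latitude -36.4654°, cos φ = 0.804216.
1° of longitude at this latitude = 110.9 × cos φ = 89.19 km, so Δλ = 449.0 / 89187.5 = 0.0050343° = 18.124″.

Δλ = 18.1″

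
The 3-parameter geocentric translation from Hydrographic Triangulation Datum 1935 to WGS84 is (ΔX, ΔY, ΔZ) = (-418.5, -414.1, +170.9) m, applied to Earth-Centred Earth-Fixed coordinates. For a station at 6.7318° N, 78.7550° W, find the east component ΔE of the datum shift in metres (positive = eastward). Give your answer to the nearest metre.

The local east axis at (φ, λ) is (−sin λ, cos λ, 0), so ΔE = −sin(-78.7550°)·(-418.5) + cos(-78.7550°)·(-414.1) = -491.22 m.

ΔE = -491 m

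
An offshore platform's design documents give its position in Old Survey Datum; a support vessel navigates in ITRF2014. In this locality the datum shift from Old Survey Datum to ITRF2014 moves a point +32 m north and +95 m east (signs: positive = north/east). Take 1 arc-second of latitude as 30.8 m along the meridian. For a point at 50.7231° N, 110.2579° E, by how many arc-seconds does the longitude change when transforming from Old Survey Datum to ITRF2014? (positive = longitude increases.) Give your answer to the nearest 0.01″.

Δλ = 4.87″

At latitude 50.7231°, cos φ = 0.633069.
1″ of longitude at this latitude = 30.80 × cos φ = 19.4985 m, so Δλ = 95.0 / 19.4985 = 4.872″.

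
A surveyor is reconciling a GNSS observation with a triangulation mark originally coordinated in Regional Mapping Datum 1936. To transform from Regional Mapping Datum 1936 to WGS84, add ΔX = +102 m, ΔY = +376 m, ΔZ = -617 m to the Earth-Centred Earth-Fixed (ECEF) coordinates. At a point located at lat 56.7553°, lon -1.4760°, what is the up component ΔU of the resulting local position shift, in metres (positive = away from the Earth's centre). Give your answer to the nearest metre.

ΔU = -465 m

The local up (radial) axis is (cos φ cos λ, cos φ sin λ, sin φ), giving ΔU = 55.899 − 5.310 − 516.020 = -465.43 m.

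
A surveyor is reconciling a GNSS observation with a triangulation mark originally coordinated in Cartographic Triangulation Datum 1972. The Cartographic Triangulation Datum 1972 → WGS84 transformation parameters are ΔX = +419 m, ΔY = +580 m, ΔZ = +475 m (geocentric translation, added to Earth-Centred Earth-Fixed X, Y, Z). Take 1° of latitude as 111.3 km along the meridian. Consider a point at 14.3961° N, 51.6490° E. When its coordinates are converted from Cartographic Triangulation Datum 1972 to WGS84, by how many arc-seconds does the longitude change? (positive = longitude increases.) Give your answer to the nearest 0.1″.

Δλ = 1.0″

sin φ = 0.248624, cos φ = 0.968600, sin λ = 0.784224, cos λ = 0.620477.
East component: ΔE = −sin λ·ΔX + cos λ·ΔY = −(0.784224)(419) + (0.620477)(580) = 31.29 m.
1° of latitude spans 111300 m; at latitude φ, 1° of longitude spans that × cos φ = 107805.2 m, so Δλ = 31.29 / 107805.2 × 3600 = 1.045″.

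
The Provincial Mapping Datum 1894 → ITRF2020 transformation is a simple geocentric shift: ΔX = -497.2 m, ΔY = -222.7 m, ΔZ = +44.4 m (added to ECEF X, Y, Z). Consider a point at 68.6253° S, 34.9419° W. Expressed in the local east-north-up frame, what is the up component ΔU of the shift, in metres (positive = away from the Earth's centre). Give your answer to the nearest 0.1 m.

ΔU = -143.4 m

At φ = -68.6253°, λ = -34.9419°: sin φ = -0.931217, cos φ = 0.364466, sin λ = -0.572745, cos λ = 0.819733.
ΔU = cos φ cos λ·ΔX + cos φ sin λ·ΔY + sin φ·ΔZ = (0.364466)(0.819733)(-497.2) + (0.364466)(-0.572745)(-222.7) + (-0.931217)(44.4) = -143.40 m.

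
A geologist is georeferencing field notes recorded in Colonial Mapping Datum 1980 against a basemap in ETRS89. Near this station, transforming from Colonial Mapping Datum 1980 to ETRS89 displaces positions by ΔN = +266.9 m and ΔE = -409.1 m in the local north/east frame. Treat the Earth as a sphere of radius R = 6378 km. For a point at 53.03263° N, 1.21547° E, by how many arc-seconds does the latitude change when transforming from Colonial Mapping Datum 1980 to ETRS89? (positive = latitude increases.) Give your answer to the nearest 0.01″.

Δφ = 8.63″

On a sphere of radius R, 1 rad of latitude = R, so Δφ = ΔN / R = 266.9 / 6378000 = 4.1847e-05 rad = 8.632″.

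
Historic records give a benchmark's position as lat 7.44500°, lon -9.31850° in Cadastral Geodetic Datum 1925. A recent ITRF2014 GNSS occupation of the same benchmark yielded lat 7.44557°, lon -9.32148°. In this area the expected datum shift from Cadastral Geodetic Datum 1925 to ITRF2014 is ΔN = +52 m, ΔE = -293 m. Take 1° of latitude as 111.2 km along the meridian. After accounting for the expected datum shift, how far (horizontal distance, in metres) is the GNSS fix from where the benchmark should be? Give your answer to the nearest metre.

Observed coordinate differences: Δφ = +0.00057°, Δλ = -0.00298°.
Converting to metres (1° lat = 111200 m, cos φ = 0.991570): observed ΔN = 63.4 m, observed ΔE = -328.6 m.
Subtracting the expected shift leaves a residual of 63.4 − (52) = 11.4 m north and -328.6 − (-293) = -35.6 m east.
Residual distance = √(11.4² + (-35.6)²) = 37.4 m.

37 m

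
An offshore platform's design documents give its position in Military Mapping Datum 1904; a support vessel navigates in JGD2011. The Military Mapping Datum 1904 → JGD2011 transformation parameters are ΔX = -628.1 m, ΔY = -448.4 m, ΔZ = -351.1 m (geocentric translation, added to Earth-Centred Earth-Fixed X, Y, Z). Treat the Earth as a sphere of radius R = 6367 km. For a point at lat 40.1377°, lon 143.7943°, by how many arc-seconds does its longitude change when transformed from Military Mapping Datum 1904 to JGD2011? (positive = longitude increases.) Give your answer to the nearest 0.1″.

Δλ = 31.1″

sin φ = 0.644627, cos φ = 0.764497, sin λ = 0.590686, cos λ = -0.806902.
East component: ΔE = −sin λ·ΔX + cos λ·ΔY = −(0.590686)(-628.1) + (-0.806902)(-448.4) = 732.82 m.
1° of latitude spans πR/180 = 111125 m; at latitude φ, 1° of longitude spans that × cos φ = 84954.9 m, so Δλ = 732.82 / 84954.9 × 3600 = 31.054″.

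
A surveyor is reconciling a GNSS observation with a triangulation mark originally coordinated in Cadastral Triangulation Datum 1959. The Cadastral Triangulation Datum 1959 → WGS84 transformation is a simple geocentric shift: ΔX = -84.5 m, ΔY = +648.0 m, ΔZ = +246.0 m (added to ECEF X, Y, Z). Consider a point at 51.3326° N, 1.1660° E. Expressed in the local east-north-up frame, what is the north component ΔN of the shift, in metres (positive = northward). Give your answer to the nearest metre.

ΔN = 209 m

At φ = 51.3326°, λ = 1.1660°: sin φ = 0.780786, cos φ = 0.624799, sin λ = 0.020349, cos λ = 0.999793.
ΔN = −sin φ cos λ·ΔX − sin φ sin λ·ΔY + cos φ·ΔZ = −(0.780786)(0.999793)(-84.5) − (0.780786)(0.020349)(648.0) + (0.624799)(246.0) = 209.37 m.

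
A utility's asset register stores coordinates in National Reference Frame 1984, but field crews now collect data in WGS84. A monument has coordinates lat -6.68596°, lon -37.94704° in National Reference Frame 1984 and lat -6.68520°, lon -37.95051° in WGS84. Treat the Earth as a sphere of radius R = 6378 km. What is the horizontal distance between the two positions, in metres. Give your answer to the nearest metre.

393 m

Δφ = -6.68520° − -6.68596° = +0.00076°; Δλ = -37.95051° − -37.94704° = -0.00347°.
1° along a meridian = πR/180 = 111317 m.
ΔN = Δφ × 111317 = 84.6 m; ΔE = Δλ × 111317 × cos(-6.68596°) = -0.00347 × 111317 × 0.993199 = -383.6 m.
Distance = √(ΔE² + ΔN²) = √((-383.6)² + 84.6²) = 392.9 m.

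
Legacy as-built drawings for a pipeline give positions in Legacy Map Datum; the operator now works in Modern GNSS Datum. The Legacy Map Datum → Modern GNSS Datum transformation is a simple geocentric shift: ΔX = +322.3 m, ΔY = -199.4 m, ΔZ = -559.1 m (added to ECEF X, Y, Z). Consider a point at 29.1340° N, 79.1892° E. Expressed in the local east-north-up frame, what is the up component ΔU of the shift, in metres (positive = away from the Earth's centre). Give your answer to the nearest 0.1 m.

The local up (radial) axis is (cos φ cos λ, cos φ sin λ, sin φ), giving ΔU = 52.804 − 171.081 − 272.200 = -390.48 m.

ΔU = -390.5 m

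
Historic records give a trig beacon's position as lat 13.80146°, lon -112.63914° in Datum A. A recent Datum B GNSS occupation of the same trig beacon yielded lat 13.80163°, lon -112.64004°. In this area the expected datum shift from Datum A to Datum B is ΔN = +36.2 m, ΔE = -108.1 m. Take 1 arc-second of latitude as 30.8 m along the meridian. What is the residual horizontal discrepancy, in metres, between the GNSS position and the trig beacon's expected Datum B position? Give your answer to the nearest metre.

Observed coordinate differences: Δφ = +0.00017°, Δλ = -0.00090°.
Converting to metres (1° lat = 110880 m, cos φ = 0.971128): observed ΔN = 18.8 m, observed ΔE = -96.9 m.
Subtracting the expected shift leaves a residual of 18.8 − (36.2) = -17.4 m north and -96.9 − (-108.1) = 11.2 m east.
Residual distance = √((-17.4)² + 11.2²) = 20.6 m.

21 m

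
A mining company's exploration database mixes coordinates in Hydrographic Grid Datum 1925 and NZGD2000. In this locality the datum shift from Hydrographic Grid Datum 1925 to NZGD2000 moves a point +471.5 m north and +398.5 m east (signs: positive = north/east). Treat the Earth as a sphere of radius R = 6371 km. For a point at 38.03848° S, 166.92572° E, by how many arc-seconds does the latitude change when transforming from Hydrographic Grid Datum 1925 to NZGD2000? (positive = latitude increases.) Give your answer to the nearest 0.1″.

On a sphere of radius R, 1 rad of latitude = R, so Δφ = ΔN / R = 471.5 / 6371000 = 7.4007e-05 rad = 15.265″.

Δφ = 15.3″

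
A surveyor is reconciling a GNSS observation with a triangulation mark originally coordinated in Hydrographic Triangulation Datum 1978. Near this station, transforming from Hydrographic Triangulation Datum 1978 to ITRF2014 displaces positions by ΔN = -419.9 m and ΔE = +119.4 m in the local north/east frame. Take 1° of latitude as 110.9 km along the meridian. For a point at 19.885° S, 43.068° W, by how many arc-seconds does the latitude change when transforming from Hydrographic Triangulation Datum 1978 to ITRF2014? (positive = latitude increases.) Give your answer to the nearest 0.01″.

1° of latitude = 110.9 km, so Δφ = -419.9 / 110900 = -0.0037863° = -13.631″.

Δφ = -13.63″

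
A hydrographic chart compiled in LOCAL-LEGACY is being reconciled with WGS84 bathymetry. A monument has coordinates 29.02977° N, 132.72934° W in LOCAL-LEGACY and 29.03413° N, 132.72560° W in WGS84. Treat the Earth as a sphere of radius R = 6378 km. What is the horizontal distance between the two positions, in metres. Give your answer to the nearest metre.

Δφ = 29.03413° − 29.02977° = +0.00436°; Δλ = -132.72560° − -132.72934° = +0.00374°.
1° along a meridian = πR/180 = 111317 m.
ΔN = Δφ × 111317 = 485.3 m; ΔE = Δλ × 111317 × cos(29.02977°) = +0.00374 × 111317 × 0.874368 = 364.0 m.
Distance = √(ΔE² + ΔN²) = √(364.0² + 485.3²) = 606.7 m.

607 m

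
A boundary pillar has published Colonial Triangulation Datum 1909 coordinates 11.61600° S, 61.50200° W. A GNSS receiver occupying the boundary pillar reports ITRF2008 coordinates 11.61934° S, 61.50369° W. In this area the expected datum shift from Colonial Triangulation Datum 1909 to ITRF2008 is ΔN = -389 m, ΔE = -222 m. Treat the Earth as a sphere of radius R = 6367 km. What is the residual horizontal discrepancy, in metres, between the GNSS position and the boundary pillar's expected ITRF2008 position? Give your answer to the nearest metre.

42 m

Observed coordinate differences: Δφ = -0.00334°, Δλ = -0.00169°.
Converting to metres (1° lat = 111125 m, cos φ = 0.979519): observed ΔN = -371.2 m, observed ΔE = -184.0 m.
Subtracting the expected shift leaves a residual of -371.2 − (-389) = 17.8 m north and -184.0 − (-222) = 38.0 m east.
Residual distance = √(17.8² + 38.0²) = 42.0 m.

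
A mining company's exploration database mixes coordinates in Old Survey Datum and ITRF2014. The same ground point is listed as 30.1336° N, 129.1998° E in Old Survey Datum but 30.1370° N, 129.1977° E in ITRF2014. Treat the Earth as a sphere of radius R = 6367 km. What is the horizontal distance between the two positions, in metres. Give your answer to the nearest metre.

428 m

Δφ = 30.1370° − 30.1336° = +0.0034°; Δλ = 129.1977° − 129.1998° = -0.0021°.
1° along a meridian = πR/180 = 111125 m.
ΔN = Δφ × 111125 = 377.8 m; ΔE = Δλ × 111125 × cos(30.1336°) = -0.0021 × 111125 × 0.864857 = -201.8 m.
Distance = √(ΔE² + ΔN²) = √((-201.8)² + 377.8²) = 428.4 m.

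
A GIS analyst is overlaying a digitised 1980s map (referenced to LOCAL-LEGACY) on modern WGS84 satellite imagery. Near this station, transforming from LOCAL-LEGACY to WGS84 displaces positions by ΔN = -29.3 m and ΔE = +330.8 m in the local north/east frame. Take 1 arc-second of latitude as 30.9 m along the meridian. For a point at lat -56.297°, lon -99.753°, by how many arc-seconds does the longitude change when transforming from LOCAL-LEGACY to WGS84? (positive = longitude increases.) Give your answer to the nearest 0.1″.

Δλ = 19.3″

At latitude -56.297°, cos φ = 0.554888.
1″ of longitude at this latitude = 30.90 × cos φ = 17.1460 m, so Δλ = 330.8 / 17.1460 = 19.293″.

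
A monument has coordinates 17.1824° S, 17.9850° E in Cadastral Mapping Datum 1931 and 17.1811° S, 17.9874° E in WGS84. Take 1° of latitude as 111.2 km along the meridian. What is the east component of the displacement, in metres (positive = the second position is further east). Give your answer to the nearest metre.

ΔE = 255 m

Δφ = -17.1811° − -17.1824° = +0.0013°; Δλ = 17.9874° − 17.9850° = +0.0024°.
ΔN = Δφ × 111200 = 144.6 m; ΔE = Δλ × 111200 × cos(-17.1824°) = +0.0024 × 111200 × 0.955369 = 255.0 m.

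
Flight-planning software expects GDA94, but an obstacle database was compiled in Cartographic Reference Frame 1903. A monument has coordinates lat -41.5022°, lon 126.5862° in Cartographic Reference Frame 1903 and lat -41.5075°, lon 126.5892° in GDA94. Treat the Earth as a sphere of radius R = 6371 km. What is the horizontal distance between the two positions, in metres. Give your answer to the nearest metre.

640 m

Δφ = -41.5075° − -41.5022° = -0.0053°; Δλ = 126.5892° − 126.5862° = +0.0030°.
1° along a meridian = πR/180 = 111195 m.
ΔN = Δφ × 111195 = -589.3 m; ΔE = Δλ × 111195 × cos(-41.5022°) = +0.0030 × 111195 × 0.748930 = 249.8 m.
Distance = √(ΔE² + ΔN²) = √(249.8² + (-589.3)²) = 640.1 m.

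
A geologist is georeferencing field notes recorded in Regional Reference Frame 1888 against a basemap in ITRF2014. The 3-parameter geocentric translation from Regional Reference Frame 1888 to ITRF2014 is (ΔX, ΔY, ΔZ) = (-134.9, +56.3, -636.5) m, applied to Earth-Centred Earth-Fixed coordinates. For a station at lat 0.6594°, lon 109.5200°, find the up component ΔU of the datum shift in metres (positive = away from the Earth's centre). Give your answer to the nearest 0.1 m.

At φ = 0.6594°, λ = 109.5200°: sin φ = 0.011508, cos φ = 0.999934, sin λ = 0.942525, cos λ = -0.334136.
ΔU = cos φ cos λ·ΔX + cos φ sin λ·ΔY + sin φ·ΔZ = (0.999934)(-0.334136)(-134.9) + (0.999934)(0.942525)(56.3) + (0.011508)(-636.5) = 90.81 m.

ΔU = 90.8 m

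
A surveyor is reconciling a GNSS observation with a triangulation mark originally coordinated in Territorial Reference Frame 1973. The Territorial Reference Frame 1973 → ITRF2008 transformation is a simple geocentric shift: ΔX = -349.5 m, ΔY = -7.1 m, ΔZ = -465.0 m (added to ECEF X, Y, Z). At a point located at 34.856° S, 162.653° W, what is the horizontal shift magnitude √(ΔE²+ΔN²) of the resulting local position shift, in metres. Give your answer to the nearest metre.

At φ = -34.856°, λ = -162.653°: sin φ = -0.571516, cos φ = 0.820591, sin λ = -0.298158, cos λ = -0.954517.
ΔE = −sin λ·ΔX + cos λ·ΔY = −(-0.298158)·(-349.5) + (-0.954517)·(-7.1) = -97.43 m.
ΔN = −sin φ cos λ·ΔX − sin φ sin λ·ΔY + cos φ·ΔZ = −(-0.571516)(-0.954517)(-349.5) − (-0.571516)(-0.298158)(-7.1) + (0.820591)(-465.0) = -189.71 m.
Horizontal magnitude = √(ΔE² + ΔN²) = √((-97.43)² + (-189.71)²) = 213.26 m.

213 m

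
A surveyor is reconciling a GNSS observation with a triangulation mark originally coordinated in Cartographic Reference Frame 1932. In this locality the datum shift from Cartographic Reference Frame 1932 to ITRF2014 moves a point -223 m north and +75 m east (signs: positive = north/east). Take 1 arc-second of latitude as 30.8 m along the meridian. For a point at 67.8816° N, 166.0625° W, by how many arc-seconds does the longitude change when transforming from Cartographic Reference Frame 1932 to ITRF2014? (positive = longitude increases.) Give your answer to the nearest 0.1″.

At latitude 67.8816°, cos φ = 0.376522.
1″ of longitude at this latitude = 30.80 × cos φ = 11.5969 m, so Δλ = 75.0 / 11.5969 = 6.467″.

Δλ = 6.5″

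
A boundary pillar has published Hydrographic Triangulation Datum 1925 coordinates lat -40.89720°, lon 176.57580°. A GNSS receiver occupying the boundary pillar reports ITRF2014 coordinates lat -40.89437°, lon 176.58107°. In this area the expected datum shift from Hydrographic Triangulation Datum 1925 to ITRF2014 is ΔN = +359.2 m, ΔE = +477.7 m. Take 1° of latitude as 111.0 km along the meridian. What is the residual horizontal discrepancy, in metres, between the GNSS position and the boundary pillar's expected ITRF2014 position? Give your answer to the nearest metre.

Observed coordinate differences: Δφ = +0.00283°, Δλ = +0.00527°.
Converting to metres (1° lat = 111000 m, cos φ = 0.755885): observed ΔN = 314.1 m, observed ΔE = 442.2 m.
Subtracting the expected shift leaves a residual of 314.1 − (359.2) = -45.1 m north and 442.2 − (477.7) = -35.5 m east.
Residual distance = √((-45.1)² + (-35.5)²) = 57.4 m.

57 m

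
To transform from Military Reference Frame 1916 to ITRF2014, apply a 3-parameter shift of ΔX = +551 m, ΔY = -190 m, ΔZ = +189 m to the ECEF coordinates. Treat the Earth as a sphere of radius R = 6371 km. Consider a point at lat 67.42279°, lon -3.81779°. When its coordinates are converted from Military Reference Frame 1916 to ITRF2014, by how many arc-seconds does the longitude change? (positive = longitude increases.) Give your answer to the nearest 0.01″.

sin φ = 0.923363, cos φ = 0.383928, sin λ = -0.066584, cos λ = 0.997781.
East component: ΔE = −sin λ·ΔX + cos λ·ΔY = −(-0.066584)(551) + (0.997781)(-190) = -152.89 m.
1° of latitude spans πR/180 = 111195 m; at latitude φ, 1° of longitude spans that × cos φ = 42690.9 m, so Δλ = -152.89 / 42690.9 × 3600 = -12.893″.

Δλ = -12.89″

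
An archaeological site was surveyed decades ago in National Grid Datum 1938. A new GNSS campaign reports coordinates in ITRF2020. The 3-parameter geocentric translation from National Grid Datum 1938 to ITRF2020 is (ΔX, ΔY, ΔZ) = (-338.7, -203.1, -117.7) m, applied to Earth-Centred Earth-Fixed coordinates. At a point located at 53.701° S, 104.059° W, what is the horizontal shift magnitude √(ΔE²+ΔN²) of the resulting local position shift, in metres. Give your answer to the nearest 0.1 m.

The local east axis at (φ, λ) is (−sin λ, cos λ, 0), so ΔE = −sin(-104.059°)·(-338.7) + cos(-104.059°)·(-203.1) = -279.22 m.
The local north axis is (−sin φ cos λ, −sin φ sin λ, cos φ), giving ΔN = 66.310 + 158.783 − 69.678 = 155.42 m.
Horizontal magnitude = √(ΔE² + ΔN²) = √((-279.22)² + 155.42²) = 319.56 m.

319.6 m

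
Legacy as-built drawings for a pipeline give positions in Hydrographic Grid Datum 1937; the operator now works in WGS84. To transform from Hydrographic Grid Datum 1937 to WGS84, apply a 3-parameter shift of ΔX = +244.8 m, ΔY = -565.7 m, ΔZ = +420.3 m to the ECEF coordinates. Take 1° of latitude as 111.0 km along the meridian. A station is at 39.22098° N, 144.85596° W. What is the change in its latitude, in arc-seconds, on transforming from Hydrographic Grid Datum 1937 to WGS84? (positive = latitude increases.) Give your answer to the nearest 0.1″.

sin φ = 0.632313, cos φ = 0.774713, sin λ = -0.575634, cos λ = -0.817708.
North component: ΔN = −sin φ cos λ·ΔX − sin φ sin λ·ΔY + cos φ·ΔZ = −(0.632313)(-0.817708)(244.8) − (0.632313)(-0.575634)(-565.7) + (0.774713)(420.3) = 246.28 m.
1° of latitude spans 111000 m, so Δφ = 246.28 / 111000 × 3600 = 7.987″.

Δφ = 8.0″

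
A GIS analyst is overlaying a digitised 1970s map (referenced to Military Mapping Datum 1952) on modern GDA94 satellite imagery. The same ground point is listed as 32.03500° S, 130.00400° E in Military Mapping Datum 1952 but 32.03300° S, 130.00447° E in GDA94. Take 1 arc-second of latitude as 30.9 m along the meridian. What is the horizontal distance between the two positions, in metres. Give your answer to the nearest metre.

Δφ = -32.03300° − -32.03500° = +0.00200°; Δλ = 130.00447° − 130.00400° = +0.00047°.
1° of latitude = 3600 × 30.90 = 111240 m.
ΔN = Δφ × 111240 = 222.5 m; ΔE = Δλ × 111240 × cos(-32.03500°) = +0.00047 × 111240 × 0.847724 = 44.3 m.
Distance = √(ΔE² + ΔN²) = √(44.3² + 222.5²) = 226.9 m.

227 m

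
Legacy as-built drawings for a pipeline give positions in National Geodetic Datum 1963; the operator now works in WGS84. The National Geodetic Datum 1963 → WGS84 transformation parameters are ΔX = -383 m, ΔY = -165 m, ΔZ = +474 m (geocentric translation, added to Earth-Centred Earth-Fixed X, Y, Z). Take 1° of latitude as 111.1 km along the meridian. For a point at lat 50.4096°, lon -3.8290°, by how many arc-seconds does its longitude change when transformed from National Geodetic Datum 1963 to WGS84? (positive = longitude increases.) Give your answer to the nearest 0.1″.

sin φ = 0.770620, cos φ = 0.637295, sin λ = -0.066779, cos λ = 0.997768.
East component: ΔE = −sin λ·ΔX + cos λ·ΔY = −(-0.066779)(-383) + (0.997768)(-165) = -190.21 m.
1° of latitude spans 111100 m; at latitude φ, 1° of longitude spans that × cos φ = 70803.5 m, so Δλ = -190.21 / 70803.5 × 3600 = -9.671″.

Δλ = -9.7″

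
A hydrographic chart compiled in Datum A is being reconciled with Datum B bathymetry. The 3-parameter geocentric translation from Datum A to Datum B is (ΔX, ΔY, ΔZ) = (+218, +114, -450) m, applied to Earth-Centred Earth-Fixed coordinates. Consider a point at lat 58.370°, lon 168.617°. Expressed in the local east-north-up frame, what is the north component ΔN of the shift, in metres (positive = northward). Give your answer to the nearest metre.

At φ = 58.370°, λ = 168.617°: sin φ = 0.851452, cos φ = 0.524432, sin λ = 0.197366, cos λ = -0.980330.
ΔN = −sin φ cos λ·ΔX − sin φ sin λ·ΔY + cos φ·ΔZ = −(0.851452)(-0.980330)(218) − (0.851452)(0.197366)(114) + (0.524432)(-450) = -73.19 m.

ΔN = -73 m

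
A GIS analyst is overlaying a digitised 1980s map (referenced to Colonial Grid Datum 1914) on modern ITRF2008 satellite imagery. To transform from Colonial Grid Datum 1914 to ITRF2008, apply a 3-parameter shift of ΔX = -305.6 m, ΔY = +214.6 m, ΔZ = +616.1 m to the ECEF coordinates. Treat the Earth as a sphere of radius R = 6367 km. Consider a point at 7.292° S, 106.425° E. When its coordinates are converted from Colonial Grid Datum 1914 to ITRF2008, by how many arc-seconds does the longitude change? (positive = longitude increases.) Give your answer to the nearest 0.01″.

Δλ = 7.59″

sin φ = -0.126926, cos φ = 0.991912, sin λ = 0.959191, cos λ = -0.282760.
East component: ΔE = −sin λ·ΔX + cos λ·ΔY = −(0.959191)(-305.6) + (-0.282760)(214.6) = 232.45 m.
1° of latitude spans πR/180 = 111125 m; at latitude φ, 1° of longitude spans that × cos φ = 110226.4 m, so Δλ = 232.45 / 110226.4 × 3600 = 7.592″.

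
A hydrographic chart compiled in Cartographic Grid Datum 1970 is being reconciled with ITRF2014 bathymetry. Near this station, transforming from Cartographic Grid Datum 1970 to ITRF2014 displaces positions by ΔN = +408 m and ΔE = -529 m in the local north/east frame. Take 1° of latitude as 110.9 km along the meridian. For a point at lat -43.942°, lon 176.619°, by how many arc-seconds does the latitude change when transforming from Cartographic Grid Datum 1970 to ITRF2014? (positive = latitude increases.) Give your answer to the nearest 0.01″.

1° of latitude = 110.9 km, so Δφ = 408.0 / 110900 = 0.0036790° = 13.244″.

Δφ = 13.24″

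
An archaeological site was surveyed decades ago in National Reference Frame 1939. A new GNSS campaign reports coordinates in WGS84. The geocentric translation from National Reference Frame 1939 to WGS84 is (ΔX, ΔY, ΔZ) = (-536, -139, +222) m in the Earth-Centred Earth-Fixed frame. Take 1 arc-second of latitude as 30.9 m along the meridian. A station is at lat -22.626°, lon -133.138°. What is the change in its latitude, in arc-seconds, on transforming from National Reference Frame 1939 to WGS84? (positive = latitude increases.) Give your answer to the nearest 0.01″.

Δφ = 12.46″

sin φ = -0.384714, cos φ = 0.923036, sin λ = -0.729709, cos λ = -0.683758.
North component: ΔN = −sin φ cos λ·ΔX − sin φ sin λ·ΔY + cos φ·ΔZ = −(-0.384714)(-0.683758)(-536) − (-0.384714)(-0.729709)(-139) + (0.923036)(222) = 384.93 m.
1° of latitude spans 3600 × 30.90 = 111240 m, so Δφ = 384.93 / 111240 × 3600 = 12.457″.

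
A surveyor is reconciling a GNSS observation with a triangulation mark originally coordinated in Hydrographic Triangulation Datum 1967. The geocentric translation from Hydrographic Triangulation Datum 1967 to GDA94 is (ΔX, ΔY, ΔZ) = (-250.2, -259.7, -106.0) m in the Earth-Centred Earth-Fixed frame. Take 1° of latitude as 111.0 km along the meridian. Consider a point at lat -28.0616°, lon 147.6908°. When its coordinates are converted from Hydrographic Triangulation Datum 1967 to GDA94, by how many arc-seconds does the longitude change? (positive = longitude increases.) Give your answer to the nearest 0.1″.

sin φ = -0.470421, cos φ = 0.882442, sin λ = 0.534488, cos λ = -0.845176.
East component: ΔE = −sin λ·ΔX + cos λ·ΔY = −(0.534488)(-250.2) + (-0.845176)(-259.7) = 353.22 m.
1° of latitude spans 111000 m; at latitude φ, 1° of longitude spans that × cos φ = 97951.1 m, so Δλ = 353.22 / 97951.1 × 3600 = 12.982″.

Δλ = 13.0″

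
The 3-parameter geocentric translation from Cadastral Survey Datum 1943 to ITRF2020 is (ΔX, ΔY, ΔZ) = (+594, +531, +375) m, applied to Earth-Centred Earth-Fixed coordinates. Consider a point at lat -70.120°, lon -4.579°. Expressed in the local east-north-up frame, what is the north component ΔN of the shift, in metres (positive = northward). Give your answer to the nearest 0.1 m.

ΔN = 644.5 m

At φ = -70.120°, λ = -4.579°: sin φ = -0.940407, cos φ = 0.340051, sin λ = -0.079834, cos λ = 0.996808.
ΔN = −sin φ cos λ·ΔX − sin φ sin λ·ΔY + cos φ·ΔZ = −(-0.940407)(0.996808)(594) − (-0.940407)(-0.079834)(531) + (0.340051)(375) = 644.47 m.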